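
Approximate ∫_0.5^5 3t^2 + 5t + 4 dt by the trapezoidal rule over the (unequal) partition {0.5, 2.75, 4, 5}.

211.921875

Subinterval widths: 2.25, 1.25, 1.
f(0.5) = 7.25, f(2.75) = 40.4375, f(4) = 72, f(5) = 104.
On each subinterval the trapezoid contributes (Δt_i/2)·[f(t_{i-1}) + f(t_i)].
Sum = 211.921875.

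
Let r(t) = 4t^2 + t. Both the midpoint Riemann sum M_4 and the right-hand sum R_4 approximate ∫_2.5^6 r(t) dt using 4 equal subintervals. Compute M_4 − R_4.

M_4 = 281.1484375.
R_4 = 337.421875.
M_4 − R_4 = -56.2734375.

-56.2734375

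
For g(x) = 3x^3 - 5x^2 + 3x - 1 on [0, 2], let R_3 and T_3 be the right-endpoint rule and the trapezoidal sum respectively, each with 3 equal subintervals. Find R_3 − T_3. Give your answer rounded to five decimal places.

3.33333

R_3 ≈ 6.5925926.
T_3 ≈ 3.2592593.
R_3 − T_3 ≈ 3.33333.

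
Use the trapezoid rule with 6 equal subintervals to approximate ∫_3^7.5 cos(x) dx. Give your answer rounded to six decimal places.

Δx = (7.5 − 3)/6 = 0.75.
f(3) ≈ -0.989992, f(3.75) ≈ -0.820559, f(4.5) ≈ -0.210796, f(5.25) ≈ 0.512085, f(6) ≈ 0.960170, f(6.75) ≈ 0.893006, f(7.5) ≈ 0.346635.
T_6 = (Δx/2)·[f(x_0) + 2f(x_1) + ... + 2f(x_{5}) + f(x_6)].
Sum ≈ 0.759171.

0.759171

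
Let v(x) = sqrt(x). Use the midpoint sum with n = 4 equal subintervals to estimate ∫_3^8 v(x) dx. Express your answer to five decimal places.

11.62807

Δx = (8 − 3)/4 = 1.25.
Midpoints: 3.625, 4.875, 6.125, 7.375.
v(3.625) ≈ 1.90394, v(4.875) ≈ 2.20794, v(6.125) ≈ 2.47487, v(7.375) ≈ 2.71570.
Sum = Δx · [v(3.625) + v(4.875) + v(6.125) + v(7.375)].
Sum ≈ 11.62807.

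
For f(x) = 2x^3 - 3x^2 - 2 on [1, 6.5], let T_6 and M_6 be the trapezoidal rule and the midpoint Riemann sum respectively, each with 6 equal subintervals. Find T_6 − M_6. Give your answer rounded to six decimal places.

22.529948

T_6 ≈ 622.42621528.
M_6 ≈ 599.89626736.
T_6 − M_6 ≈ 22.529948.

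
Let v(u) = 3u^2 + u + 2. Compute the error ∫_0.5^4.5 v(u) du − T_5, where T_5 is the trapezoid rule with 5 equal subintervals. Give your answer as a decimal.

Exact integral: ∫_0.5^4.5 v(u) du = 109.
T_5 = 110.28.
Error = 109 − 110.28 = -1.28.

-1.28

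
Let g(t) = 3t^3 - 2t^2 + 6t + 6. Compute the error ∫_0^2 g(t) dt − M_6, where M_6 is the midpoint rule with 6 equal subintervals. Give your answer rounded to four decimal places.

Exact integral: ∫_0^2 g(t) dt ≈ 30.666667.
M_6 ≈ 30.537037.
Error ≈ 30.666667 − 30.537037 ≈ 0.1296.

0.1296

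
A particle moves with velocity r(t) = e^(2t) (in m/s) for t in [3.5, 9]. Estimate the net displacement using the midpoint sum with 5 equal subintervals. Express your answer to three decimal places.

Δt = (9 − 3.5)/5 = 1.1.
Midpoints: 4.05, 5.15, 6.25, 7.35, 8.45.
r(4.05) ≈ 3294.468, r(5.15) ≈ 29732.619, r(6.25) ≈ 268337.287, r(7.35) ≈ 2421747.633, r(8.45) ≈ 21856305.082.
Sum = Δt · [r(4.05) + r(5.15) + r(6.25) + r(7.35) + r(8.45)].
Sum ≈ 27037358.798.

27037358.798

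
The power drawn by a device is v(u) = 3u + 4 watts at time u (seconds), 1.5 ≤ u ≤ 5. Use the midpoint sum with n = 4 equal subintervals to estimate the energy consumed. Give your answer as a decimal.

Δu = (5 − 1.5)/4 = 0.875.
Midpoints: 1.9375, 2.8125, 3.6875, 4.5625.
v(1.9375) = 9.8125, v(2.8125) = 12.4375, v(3.6875) = 15.0625, v(4.5625) = 17.6875.
Sum = Δu · [v(1.9375) + v(2.8125) + v(3.6875) + v(4.5625)].
Sum = 48.125.

48.125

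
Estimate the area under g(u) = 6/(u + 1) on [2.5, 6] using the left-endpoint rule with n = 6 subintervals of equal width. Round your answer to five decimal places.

Δu = (6 − 2.5)/6 = 7/12.
Left endpoints: 2.5, 37/12, 11/3, 4.25, 29/6, 65/12.
g(2.5) = 12/7, g(37/12) = 72/49, g(11/3) = 9/7, g(4.25) = 8/7, g(29/6) = 36/35, g(65/12) = 72/77.
Sum = Δu · [g(2.5) + g(37/12) + g(11/3) + ...].
Sum ≈ 4.41926.

4.41926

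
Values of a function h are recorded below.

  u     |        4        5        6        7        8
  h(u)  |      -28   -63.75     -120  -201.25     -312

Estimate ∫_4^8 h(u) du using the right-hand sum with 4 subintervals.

-697

Δu = 1.
Sum = 1·[(-63.75) + (-120) + (-201.25) + (-312)] = -697.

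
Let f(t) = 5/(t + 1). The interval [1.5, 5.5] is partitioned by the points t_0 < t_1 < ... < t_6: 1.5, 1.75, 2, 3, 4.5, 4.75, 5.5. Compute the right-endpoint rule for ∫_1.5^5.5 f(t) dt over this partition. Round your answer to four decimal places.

4.2792

Subinterval widths: 0.25, 0.25, 1, 1.5, 0.25, 0.75.
Right endpoints: 1.75, 2, 3, 4.5, 4.75, 5.5.
f(1.75) = 20/11, f(2) = 5/3, f(3) = 1.25, f(4.5) = 10/11, f(4.75) = 20/23, f(5.5) = 10/13.
Sum = Σ Δt_i · f(t_i).
Sum ≈ 4.2792.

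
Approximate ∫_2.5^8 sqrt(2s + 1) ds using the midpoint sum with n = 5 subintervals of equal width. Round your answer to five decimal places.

Δs = (8 − 2.5)/5 = 1.1.
Midpoints: 3.05, 4.15, 5.25, 6.35, 7.45.
f(3.05) ≈ 2.66458, f(4.15) ≈ 3.04959, f(5.25) ≈ 3.39116, f(6.35) ≈ 3.70135, f(7.45) ≈ 3.98748.
Sum = Δs · [f(3.05) + f(4.15) + f(5.25) + f(6.35) + f(7.45)].
Sum ≈ 18.47359.

18.47359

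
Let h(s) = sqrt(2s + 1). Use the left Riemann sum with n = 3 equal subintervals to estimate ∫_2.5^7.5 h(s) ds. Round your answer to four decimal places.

Δs = (7.5 − 2.5)/3 = 5/3.
Left endpoints: 2.5, 25/6, 35/6.
h(2.5) ≈ 2.4495, h(25/6) ≈ 3.0551, h(35/6) ≈ 3.5590.
Sum = Δs · [h(2.5) + h(25/6) + h(35/6)].
Sum ≈ 15.1059.

15.1059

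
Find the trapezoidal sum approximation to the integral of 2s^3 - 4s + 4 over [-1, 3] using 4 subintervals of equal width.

44

Δs = (3 − (-1))/4 = 1.
f(-1) = 6, f(0) = 4, f(1) = 2, f(2) = 12, f(3) = 46.
T_4 = (Δs/2)·[f(s_0) + 2f(s_1) + 2f(s_2) + 2f(s_3) + f(s_4)].
Sum = 44.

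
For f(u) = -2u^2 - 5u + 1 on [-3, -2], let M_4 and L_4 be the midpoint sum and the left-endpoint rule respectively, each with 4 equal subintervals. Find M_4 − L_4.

0.65625

M_4 = 0.84375.
L_4 = 0.1875.
M_4 − L_4 = 0.65625.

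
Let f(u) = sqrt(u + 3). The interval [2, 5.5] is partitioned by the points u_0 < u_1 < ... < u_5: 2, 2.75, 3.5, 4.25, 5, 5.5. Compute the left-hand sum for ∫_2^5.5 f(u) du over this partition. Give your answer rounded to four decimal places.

Subinterval widths: 0.75, 0.75, 0.75, 0.75, 0.5.
Left endpoints: 2, 2.75, 3.5, 4.25, 5.
f(2) ≈ 2.2361, f(2.75) ≈ 2.3979, f(3.5) ≈ 2.5495, f(4.25) ≈ 2.6926, f(5) ≈ 2.8284.
Sum = Σ Δu_i · f(u_i).
Sum ≈ 8.8213.

8.8213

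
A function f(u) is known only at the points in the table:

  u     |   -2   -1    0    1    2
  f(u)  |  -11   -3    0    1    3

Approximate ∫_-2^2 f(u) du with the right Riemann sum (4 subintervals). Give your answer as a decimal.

Δu = 1.
Sum = 1·[(-3) + 0 + 1 + 3] = 1.

1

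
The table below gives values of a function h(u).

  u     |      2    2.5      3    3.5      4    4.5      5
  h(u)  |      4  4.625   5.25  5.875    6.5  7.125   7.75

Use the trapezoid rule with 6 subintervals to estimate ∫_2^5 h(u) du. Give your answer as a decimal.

Δu = 0.5.
T_6 = (0.5/2)·[4 + 2·4.625 + 2·5.25 + 2·5.875 + 2·6.5 + 2·7.125 + 7.75] = 17.625.

17.625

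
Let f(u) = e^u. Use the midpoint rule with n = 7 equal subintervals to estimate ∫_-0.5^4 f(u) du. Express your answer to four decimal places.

53.0730

Δu = (4 − (-0.5))/7 = 9/14.
Midpoints: -5/28, 13/28, 31/28, 1.75, 67/28, 85/28, 103/28.
f(-5/28) ≈ 0.8365, f(13/28) ≈ 1.5909, f(31/28) ≈ 3.0257, f(1.75) ≈ 5.7546, f(67/28) ≈ 10.9447, f(85/28) ≈ 20.8158, f(103/28) ≈ 39.5898.
Sum = Δu · [f(-5/28) + f(13/28) + f(31/28) + ...].
Sum ≈ 53.0730.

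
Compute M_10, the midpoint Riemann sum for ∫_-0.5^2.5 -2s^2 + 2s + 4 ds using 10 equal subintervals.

7.545

Δs = (2.5 − (-0.5))/10 = 0.3.
Midpoints: -0.35, -0.05, 0.25, 0.55, 0.85, 1.15, 1.45, 1.75, 2.05, 2.35.
f(-0.35) = 3.055, f(-0.05) = 3.895, f(0.25) = 4.375, f(0.55) = 4.495, f(0.85) = 4.255, f(1.15) = 3.655, f(1.45) = 2.695, f(1.75) = 1.375, f(2.05) = -0.305, f(2.35) = -2.345.
Sum = Δs · [f(-0.35) + f(-0.05) + f(0.25) + ...].
Sum = 7.545.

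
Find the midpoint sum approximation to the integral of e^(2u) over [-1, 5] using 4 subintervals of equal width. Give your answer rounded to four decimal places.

Δu = (5 − (-1))/4 = 1.5.
Midpoints: -0.25, 1.25, 2.75, 4.25.
f(-0.25) ≈ 0.6065, f(1.25) ≈ 12.1825, f(2.75) ≈ 244.6919, f(4.25) ≈ 4914.7688.
Sum = Δu · [f(-0.25) + f(1.25) + f(2.75) + f(4.25)].
Sum ≈ 7758.3747.

7758.3747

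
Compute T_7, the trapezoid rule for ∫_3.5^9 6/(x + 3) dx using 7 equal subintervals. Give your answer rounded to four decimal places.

3.6838

Δx = (9 − 3.5)/7 = 11/14.
f(3.5) = 12/13, f(30/7) = 14/17, f(71/14) = 84/113, f(41/7) = 21/31, f(93/14) = 28/45, f(52/7) = 42/73, f(115/14) = 84/157, f(9) = 0.5.
T_7 = (Δx/2)·[f(x_0) + 2f(x_1) + ... + 2f(x_{6}) + f(x_7)].
Sum ≈ 3.6838.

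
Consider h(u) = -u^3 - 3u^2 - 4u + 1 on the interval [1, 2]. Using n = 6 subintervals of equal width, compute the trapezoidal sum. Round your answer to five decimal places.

-15.78472

Δu = (2 − 1)/6 = 1/6.
h(1) = -7, h(7/6) = -2017/216, h(4/3) = -325/27, h(1.5) = -15.125, h(5/3) = -503/27, h(11/6) = -4877/216, h(2) = -27.
T_6 = (Δu/2)·[h(u_0) + 2h(u_1) + ... + 2h(u_{5}) + h(u_6)].
Sum ≈ -15.78472.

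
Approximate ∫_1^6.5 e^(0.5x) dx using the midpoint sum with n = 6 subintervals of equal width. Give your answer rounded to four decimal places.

47.8632

Δx = (6.5 − 1)/6 = 11/12.
Midpoints: 35/24, 2.375, 79/24, 101/24, 5.125, 145/24.
f(35/24) ≈ 2.0734, f(2.375) ≈ 3.2789, f(79/24) ≈ 5.1853, f(101/24) ≈ 8.2003, f(5.125) ≈ 12.9682, f(145/24) ≈ 20.5084.
Sum = Δx · [f(35/24) + f(2.375) + f(79/24) + ...].
Sum ≈ 47.8632.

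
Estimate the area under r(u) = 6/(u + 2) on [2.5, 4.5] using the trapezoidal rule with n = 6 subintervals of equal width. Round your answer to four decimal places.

2.2078

Δu = (4.5 − 2.5)/6 = 1/3.
r(2.5) = 4/3, r(17/6) = 36/29, r(19/6) = 36/31, r(3.5) = 12/11, r(23/6) = 36/35, r(25/6) = 36/37, r(4.5) = 12/13.
T_6 = (Δu/2)·[r(u_0) + 2r(u_1) + ... + 2r(u_{5}) + r(u_6)].
Sum ≈ 2.2078.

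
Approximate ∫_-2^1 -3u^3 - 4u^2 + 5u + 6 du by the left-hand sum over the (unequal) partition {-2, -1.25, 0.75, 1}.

3.27734375

Subinterval widths: 0.75, 2, 0.25.
Left endpoints: -2, -1.25, 0.75.
f(-2) = 4, f(-1.25) = -0.640625, f(0.75) = 6.234375.
Sum = Σ Δu_i · f(u_i).
Sum = 3.27734375.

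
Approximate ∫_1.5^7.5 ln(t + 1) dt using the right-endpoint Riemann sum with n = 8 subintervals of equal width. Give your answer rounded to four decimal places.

Δt = (7.5 − 1.5)/8 = 0.75.
Right endpoints: 2.25, 3, 3.75, 4.5, 5.25, 6, 6.75, 7.5.
f(2.25) ≈ 1.1787, f(3) ≈ 1.3863, f(3.75) ≈ 1.5581, f(4.5) ≈ 1.7047, f(5.25) ≈ 1.8326, f(6) ≈ 1.9459, f(6.75) ≈ 2.0477, f(7.5) ≈ 2.1401.
Sum = Δt · [f(2.25) + f(3) + f(3.75) + ...].
Sum ≈ 10.3456.

10.3456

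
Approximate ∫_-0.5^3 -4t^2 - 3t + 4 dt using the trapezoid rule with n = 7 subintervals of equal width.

Δt = (3 − (-0.5))/7 = 0.5.
f(-0.5) = 4.5, f(0) = 4, f(0.5) = 1.5, f(1) = -3, f(1.5) = -9.5, f(2) = -18, f(2.5) = -28.5, f(3) = -41.
T_7 = (Δt/2)·[f(t_0) + 2f(t_1) + ... + 2f(t_{6}) + f(t_7)].
Sum = -35.875.

-35.875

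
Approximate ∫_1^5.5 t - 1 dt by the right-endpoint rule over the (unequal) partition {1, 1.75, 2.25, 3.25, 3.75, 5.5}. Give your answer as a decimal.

12.6875

Subinterval widths: 0.75, 0.5, 1, 0.5, 1.75.
Right endpoints: 1.75, 2.25, 3.25, 3.75, 5.5.
f(1.75) = 0.75, f(2.25) = 1.25, f(3.25) = 2.25, f(3.75) = 2.75, f(5.5) = 4.5.
Sum = Σ Δt_i · f(t_i).
Sum = 12.6875.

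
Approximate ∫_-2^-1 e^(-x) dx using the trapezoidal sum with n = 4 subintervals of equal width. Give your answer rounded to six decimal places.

Δx = (-1 − (-2))/4 = 0.25.
f(-2) ≈ 7.389056, f(-1.75) ≈ 5.754603, f(-1.5) ≈ 4.481689, f(-1.25) ≈ 3.490343, f(-1) ≈ 2.718282.
T_4 = (Δx/2)·[f(x_0) + 2f(x_1) + 2f(x_2) + 2f(x_3) + f(x_4)].
Sum ≈ 4.695076.

4.695076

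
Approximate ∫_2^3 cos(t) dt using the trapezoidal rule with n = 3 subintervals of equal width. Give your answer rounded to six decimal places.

Δt = (3 − 2)/3 = 1/3.
f(2) ≈ -0.416147, f(7/3) ≈ -0.690758, f(8/3) ≈ -0.889327, f(3) ≈ -0.989992.
T_3 = (Δt/2)·[f(t_0) + 2f(t_1) + 2f(t_2) + f(t_3)].
Sum ≈ -0.761051.

-0.761051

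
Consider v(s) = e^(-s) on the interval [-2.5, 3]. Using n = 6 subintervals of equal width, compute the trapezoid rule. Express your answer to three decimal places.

Δs = (3 − (-2.5))/6 = 11/12.
v(-2.5) ≈ 12.182, v(-19/12) ≈ 4.871, v(-2/3) ≈ 1.948, v(0.25) ≈ 0.779, v(7/6) ≈ 0.311, v(25/12) ≈ 0.125, v(3) ≈ 0.050.
T_6 = (Δs/2)·[v(s_0) + 2v(s_1) + ... + 2v(s_{5}) + v(s_6)].
Sum ≈ 12.971.

12.971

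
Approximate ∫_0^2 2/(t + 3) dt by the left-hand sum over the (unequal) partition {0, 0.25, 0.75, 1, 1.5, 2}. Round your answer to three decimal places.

Subinterval widths: 0.25, 0.5, 0.25, 0.5, 0.5.
Left endpoints: 0, 0.25, 0.75, 1, 1.5.
f(0) = 2/3, f(0.25) = 8/13, f(0.75) = 8/15, f(1) = 0.5, f(1.5) = 4/9.
Sum = Σ Δt_i · f(t_i).
Sum ≈ 1.080.

1.080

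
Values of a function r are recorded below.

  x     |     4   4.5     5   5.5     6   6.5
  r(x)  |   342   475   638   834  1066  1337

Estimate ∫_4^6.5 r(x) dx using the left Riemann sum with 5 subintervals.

1677.5

Δx = 0.5.
Sum = 0.5·[342 + 475 + 638 + 834 + 1066] = 1677.5.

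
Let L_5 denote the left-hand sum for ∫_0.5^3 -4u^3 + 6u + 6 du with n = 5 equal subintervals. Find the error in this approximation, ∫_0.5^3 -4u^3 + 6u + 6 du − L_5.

-20.9375

Exact integral: ∫_0.5^3 f(u) du = -39.6875.
L_5 = -18.75.
Error = -39.6875 − (-18.75) = -20.9375.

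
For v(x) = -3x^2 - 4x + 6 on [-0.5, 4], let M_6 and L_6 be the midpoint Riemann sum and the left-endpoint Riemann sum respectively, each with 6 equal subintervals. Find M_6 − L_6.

-22.5703125

M_6 = -67.9921875.
L_6 = -45.421875.
M_6 − L_6 = -22.5703125.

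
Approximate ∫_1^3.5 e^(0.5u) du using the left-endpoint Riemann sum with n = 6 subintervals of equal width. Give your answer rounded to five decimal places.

Δu = (3.5 − 1)/6 = 5/12.
Left endpoints: 1, 17/12, 11/6, 2.25, 8/3, 37/12.
f(1) ≈ 1.64872, f(17/12) ≈ 2.03060, f(11/6) ≈ 2.50094, f(2.25) ≈ 3.08022, f(8/3) ≈ 3.79367, f(37/12) ≈ 4.67237.
Sum = Δu · [f(1) + f(17/12) + f(11/6) + ...].
Sum ≈ 7.38605.

7.38605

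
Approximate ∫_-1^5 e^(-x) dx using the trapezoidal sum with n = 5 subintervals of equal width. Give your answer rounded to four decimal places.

Δx = (5 − (-1))/5 = 1.2.
f(-1) ≈ 2.7183, f(0.2) ≈ 0.8187, f(1.4) ≈ 0.2466, f(2.6) ≈ 0.0743, f(3.8) ≈ 0.0224, f(5) ≈ 0.0067.
T_5 = (Δx/2)·[f(x_0) + 2f(x_1) + ... + 2f(x_{4}) + f(x_5)].
Sum ≈ 3.0294.

3.0294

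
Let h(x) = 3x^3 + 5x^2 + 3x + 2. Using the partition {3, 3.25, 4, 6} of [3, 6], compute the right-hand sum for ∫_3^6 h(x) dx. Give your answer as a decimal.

Subinterval widths: 0.25, 0.75, 2.
Right endpoints: 3.25, 4, 6.
h(3.25) = 167.546875, h(4) = 286, h(6) = 848.
Sum = Σ Δx_i · h(x_i).
Sum = 1952.38671875.

1952.38671875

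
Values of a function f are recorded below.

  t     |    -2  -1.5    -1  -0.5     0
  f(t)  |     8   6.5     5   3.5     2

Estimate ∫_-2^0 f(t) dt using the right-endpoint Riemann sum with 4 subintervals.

8.5

Δt = 0.5.
Sum = 0.5·[6.5 + 5 + 3.5 + 2] = 8.5.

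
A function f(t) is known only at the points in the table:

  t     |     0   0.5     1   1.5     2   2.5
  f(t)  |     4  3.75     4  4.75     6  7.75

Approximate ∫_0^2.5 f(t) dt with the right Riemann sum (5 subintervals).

Δt = 0.5.
Sum = 0.5·[3.75 + 4 + 4.75 + 6 + 7.75] = 13.125.

13.125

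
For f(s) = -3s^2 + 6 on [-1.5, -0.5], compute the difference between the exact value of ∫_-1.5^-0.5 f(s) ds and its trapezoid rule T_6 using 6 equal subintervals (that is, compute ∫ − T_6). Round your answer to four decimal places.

Exact integral: ∫_-1.5^-0.5 f(s) ds = 2.75.
T_6 ≈ 2.736111.
Error ≈ 2.75 − 2.736111 ≈ 0.0139.

0.0139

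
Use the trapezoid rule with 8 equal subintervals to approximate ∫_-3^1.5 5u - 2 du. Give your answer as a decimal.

Δu = (1.5 − (-3))/8 = 0.5625.
f(-3) = -17, f(-2.4375) = -14.1875, f(-1.875) = -11.375, f(-1.3125) = -8.5625, f(-0.75) = -5.75, f(-0.1875) = -2.9375, f(0.375) = -0.125, f(0.9375) = 2.6875, f(1.5) = 5.5.
T_8 = (Δu/2)·[f(u_0) + 2f(u_1) + ... + 2f(u_{7}) + f(u_8)].
Sum = -25.875.

-25.875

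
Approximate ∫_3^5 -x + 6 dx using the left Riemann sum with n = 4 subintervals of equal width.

Δx = (5 − 3)/4 = 0.5.
Left endpoints: 3, 3.5, 4, 4.5.
f(3) = 3, f(3.5) = 2.5, f(4) = 2, f(4.5) = 1.5.
Sum = Δx · [f(3) + f(3.5) + f(4) + f(4.5)].
Sum = 4.5.

4.5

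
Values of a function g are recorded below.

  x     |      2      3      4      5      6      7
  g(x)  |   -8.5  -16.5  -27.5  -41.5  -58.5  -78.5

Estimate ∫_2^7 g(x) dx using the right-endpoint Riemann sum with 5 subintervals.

-222.5

Δx = 1.
Sum = 1·[(-16.5) + (-27.5) + (-41.5) + (-58.5) + (-78.5)] = -222.5.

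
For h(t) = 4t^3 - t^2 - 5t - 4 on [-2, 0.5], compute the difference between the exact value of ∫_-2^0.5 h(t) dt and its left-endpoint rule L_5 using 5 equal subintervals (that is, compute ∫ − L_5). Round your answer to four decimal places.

6.9792

Exact integral: ∫_-2^0.5 h(t) dt ≈ -19.270833.
L_5 = -26.25.
Error ≈ -19.270833 − (-26.25) ≈ 6.9792.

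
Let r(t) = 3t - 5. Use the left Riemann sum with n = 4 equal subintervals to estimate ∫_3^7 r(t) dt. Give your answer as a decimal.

34

Δt = (7 − 3)/4 = 1.
Left endpoints: 3, 4, 5, 6.
r(3) = 4, r(4) = 7, r(5) = 10, r(6) = 13.
Sum = Δt · [r(3) + r(4) + r(5) + r(6)].
Sum = 34.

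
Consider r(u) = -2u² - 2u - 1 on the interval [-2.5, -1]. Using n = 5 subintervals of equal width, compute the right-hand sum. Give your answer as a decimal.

-4.92

Δu = (-1 − (-2.5))/5 = 0.3.
Right endpoints: -2.2, -1.9, -1.6, -1.3, -1.
r(-2.2) = -6.28, r(-1.9) = -4.42, r(-1.6) = -2.92, r(-1.3) = -1.78, r(-1) = -1.
Sum = Δu · [r(-2.2) + r(-1.9) + r(-1.6) + r(-1.3) + r(-1)].
Sum = -4.92.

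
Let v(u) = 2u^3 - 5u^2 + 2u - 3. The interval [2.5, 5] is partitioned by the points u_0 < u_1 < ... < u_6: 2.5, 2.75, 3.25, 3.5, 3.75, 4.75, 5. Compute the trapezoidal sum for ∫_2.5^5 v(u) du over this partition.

Subinterval widths: 0.25, 0.5, 0.25, 0.25, 1, 0.25.
v(2.5) = 2, v(2.75) = 6.28125, v(3.25) = 19.34375, v(3.5) = 28.5, v(3.75) = 39.65625, v(4.75) = 108.03125, v(5) = 132.
On each subinterval the trapezoid contributes (Δu_i/2)·[v(u_{i-1}) + v(u_i)].
Sum = 125.7890625.

125.7890625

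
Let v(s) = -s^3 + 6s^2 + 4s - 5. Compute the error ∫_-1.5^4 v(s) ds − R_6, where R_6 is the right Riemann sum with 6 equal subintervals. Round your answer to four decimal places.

-18.7487

Exact integral: ∫_-1.5^4 v(s) ds = 72.015625.
R_6 ≈ 90.764323.
Error ≈ 72.015625 − 90.764323 ≈ -18.7487.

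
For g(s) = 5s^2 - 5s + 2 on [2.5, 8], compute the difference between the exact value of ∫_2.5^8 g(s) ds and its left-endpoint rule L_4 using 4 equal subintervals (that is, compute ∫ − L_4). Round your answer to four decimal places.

170.9440

Exact integral: ∫_2.5^8 g(s) ds ≈ 693.916667.
L_4 = 522.97265625.
Error ≈ 693.916667 − 522.97265625 ≈ 170.9440.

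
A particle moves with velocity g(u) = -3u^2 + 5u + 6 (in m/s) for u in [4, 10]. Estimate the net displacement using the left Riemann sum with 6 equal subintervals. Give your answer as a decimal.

Δu = (10 − 4)/6 = 1.
Left endpoints: 4, 5, 6, 7, 8, 9.
g(4) = -22, g(5) = -44, g(6) = -72, g(7) = -106, g(8) = -146, g(9) = -192.
Sum = Δu · [g(4) + g(5) + g(6) + ...].
Sum = -582.

-582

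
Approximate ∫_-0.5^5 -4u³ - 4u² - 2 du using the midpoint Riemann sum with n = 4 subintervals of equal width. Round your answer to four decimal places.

Δu = (5 − (-0.5))/4 = 1.375.
Midpoints: 0.1875, 1.5625, 2.9375, 4.3125.
f(0.1875) = -2219/1024, f(1.5625) = -27673/1024, f(2.9375) = -141215/1024, f(4.3125) = -406733/1024.
Sum = Δu · [f(0.1875) + f(1.5625) + f(2.9375) + f(4.3125)].
Sum ≈ -775.9082.

-775.9082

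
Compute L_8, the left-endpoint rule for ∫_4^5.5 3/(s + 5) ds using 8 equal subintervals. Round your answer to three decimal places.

Δs = (5.5 − 4)/8 = 0.1875.
Left endpoints: 4, 4.1875, 4.375, 4.5625, 4.75, 4.9375, 5.125, 5.3125.
f(4) = 1/3, f(4.1875) = 16/49, f(4.375) = 0.32, f(4.5625) = 16/51, f(4.75) = 4/13, f(4.9375) = 16/53, f(5.125) = 8/27, f(5.3125) = 16/55.
Sum = Δs · [f(4) + f(4.1875) + f(4.375) + ...].
Sum ≈ 0.467.

0.467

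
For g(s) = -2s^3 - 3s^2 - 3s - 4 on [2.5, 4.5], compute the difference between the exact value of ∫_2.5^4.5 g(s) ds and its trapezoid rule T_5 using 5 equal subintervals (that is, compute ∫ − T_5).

Exact integral: ∫_2.5^4.5 g(s) ds = -290.
T_5 = -291.28.
Error = -290 − (-291.28) = 1.28.

1.28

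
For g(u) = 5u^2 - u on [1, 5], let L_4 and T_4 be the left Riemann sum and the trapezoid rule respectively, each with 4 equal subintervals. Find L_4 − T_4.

L_4 = 140.
T_4 = 198.
L_4 − T_4 = -58.

-58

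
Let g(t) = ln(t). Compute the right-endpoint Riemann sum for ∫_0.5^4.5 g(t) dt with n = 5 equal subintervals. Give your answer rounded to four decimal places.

Δt = (4.5 − 0.5)/5 = 0.8.
Right endpoints: 1.3, 2.1, 2.9, 3.7, 4.5.
g(1.3) ≈ 0.2624, g(2.1) ≈ 0.7419, g(2.9) ≈ 1.0647, g(3.7) ≈ 1.3083, g(4.5) ≈ 1.5041.
Sum = Δt · [g(1.3) + g(2.1) + g(2.9) + g(3.7) + g(4.5)].
Sum ≈ 3.9051.

3.9051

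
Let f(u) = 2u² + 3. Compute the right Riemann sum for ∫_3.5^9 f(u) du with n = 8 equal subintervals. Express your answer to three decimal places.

522.049

Δu = (9 − 3.5)/8 = 0.6875.
Right endpoints: 4.1875, 4.875, 5.5625, 6.25, 6.9375, 7.625, 8.3125, 9.
f(4.1875) = 38.0703125, f(4.875) = 50.53125, f(5.5625) = 64.8828125, f(6.25) = 81.125, f(6.9375) = 99.2578125, f(7.625) = 119.28125, f(8.3125) = 141.1953125, f(9) = 165.
Sum = Δu · [f(4.1875) + f(4.875) + f(5.5625) + ...].
Sum ≈ 522.049.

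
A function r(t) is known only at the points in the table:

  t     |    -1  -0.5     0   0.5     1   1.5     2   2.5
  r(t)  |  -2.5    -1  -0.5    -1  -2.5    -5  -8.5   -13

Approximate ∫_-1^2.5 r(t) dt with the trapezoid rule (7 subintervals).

Δt = 0.5.
T_7 = (0.5/2)·[(-2.5) + 2·(-1) + 2·(-0.5) + 2·(-1) + 2·(-2.5) + 2·(-5) + 2·(-8.5) + (-13)] = -13.125.

-13.125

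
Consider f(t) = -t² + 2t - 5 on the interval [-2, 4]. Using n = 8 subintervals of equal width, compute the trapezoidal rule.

-42.5625

Δt = (4 − (-2))/8 = 0.75.
f(-2) = -13, f(-1.25) = -9.0625, f(-0.5) = -6.25, f(0.25) = -4.5625, f(1) = -4, f(1.75) = -4.5625, f(2.5) = -6.25, f(3.25) = -9.0625, f(4) = -13.
T_8 = (Δt/2)·[f(t_0) + 2f(t_1) + ... + 2f(t_{7}) + f(t_8)].
Sum = -42.5625.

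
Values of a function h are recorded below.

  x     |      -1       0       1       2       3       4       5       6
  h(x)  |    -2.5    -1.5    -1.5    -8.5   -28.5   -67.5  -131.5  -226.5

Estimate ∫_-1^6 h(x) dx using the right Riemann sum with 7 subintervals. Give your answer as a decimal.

Δx = 1.
Sum = 1·[(-1.5) + (-1.5) + (-8.5) + (-28.5) + (-67.5) + (-131.5) + (-226.5)] = -465.5.

-465.5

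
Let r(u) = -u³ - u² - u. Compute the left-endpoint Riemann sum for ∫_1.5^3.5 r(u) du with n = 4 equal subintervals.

-42.25

Δu = (3.5 − 1.5)/4 = 0.5.
Left endpoints: 1.5, 2, 2.5, 3.
r(1.5) = -7.125, r(2) = -14, r(2.5) = -24.375, r(3) = -39.
Sum = Δu · [r(1.5) + r(2) + r(2.5) + r(3)].
Sum = -42.25.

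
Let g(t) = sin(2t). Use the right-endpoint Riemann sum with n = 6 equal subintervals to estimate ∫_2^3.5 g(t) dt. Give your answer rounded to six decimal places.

Δt = (3.5 − 2)/6 = 0.25.
Right endpoints: 2.25, 2.5, 2.75, 3, 3.25, 3.5.
g(2.25) ≈ -0.977530, g(2.5) ≈ -0.958924, g(2.75) ≈ -0.705540, g(3) ≈ -0.279415, g(3.25) ≈ 0.215120, g(3.5) ≈ 0.656987.
Sum = Δt · [g(2.25) + g(2.5) + g(2.75) + ...].
Sum ≈ -0.512326.

-0.512326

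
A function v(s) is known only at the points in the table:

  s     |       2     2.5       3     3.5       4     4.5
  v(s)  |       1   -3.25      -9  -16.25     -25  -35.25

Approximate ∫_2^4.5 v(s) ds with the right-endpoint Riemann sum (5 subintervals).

Δs = 0.5.
Sum = 0.5·[(-3.25) + (-9) + (-16.25) + (-25) + (-35.25)] = -44.375.

-44.375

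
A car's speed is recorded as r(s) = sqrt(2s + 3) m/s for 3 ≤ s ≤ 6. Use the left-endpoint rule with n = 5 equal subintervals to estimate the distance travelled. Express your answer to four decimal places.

10.1008

Δs = (6 − 3)/5 = 0.6.
Left endpoints: 3, 3.6, 4.2, 4.8, 5.4.
r(3) ≈ 3.0000, r(3.6) ≈ 3.1937, r(4.2) ≈ 3.3764, r(4.8) ≈ 3.5496, r(5.4) ≈ 3.7148.
Sum = Δs · [r(3) + r(3.6) + r(4.2) + r(4.8) + r(5.4)].
Sum ≈ 10.1008.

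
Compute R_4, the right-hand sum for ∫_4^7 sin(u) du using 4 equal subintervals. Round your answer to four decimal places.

Δu = (7 − 4)/4 = 0.75.
Right endpoints: 4.75, 5.5, 6.25, 7.
f(4.75) ≈ -0.9993, f(5.5) ≈ -0.7055, f(6.25) ≈ -0.0332, f(7) ≈ 0.6570.
Sum = Δu · [f(4.75) + f(5.5) + f(6.25) + f(7)].
Sum ≈ -0.8108.

-0.8108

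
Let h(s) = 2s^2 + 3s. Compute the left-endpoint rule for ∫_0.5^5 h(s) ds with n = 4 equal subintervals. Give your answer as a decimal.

86.8359375

Δs = (5 − 0.5)/4 = 1.125.
Left endpoints: 0.5, 1.625, 2.75, 3.875.
h(0.5) = 2, h(1.625) = 10.15625, h(2.75) = 23.375, h(3.875) = 41.65625.
Sum = Δs · [h(0.5) + h(1.625) + h(2.75) + h(3.875)].
Sum = 86.8359375.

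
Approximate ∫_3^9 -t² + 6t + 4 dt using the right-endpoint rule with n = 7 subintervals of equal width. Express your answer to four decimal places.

-10.1633

Δt = (9 − 3)/7 = 6/7.
Right endpoints: 27/7, 33/7, 39/7, 45/7, 51/7, 57/7, 9.
f(27/7) = 601/49, f(33/7) = 493/49, f(39/7) = 313/49, f(45/7) = 61/49, f(51/7) = -263/49, f(57/7) = -659/49, f(9) = -23.
Sum = Δt · [f(27/7) + f(33/7) + f(39/7) + ...].
Sum ≈ -10.1633.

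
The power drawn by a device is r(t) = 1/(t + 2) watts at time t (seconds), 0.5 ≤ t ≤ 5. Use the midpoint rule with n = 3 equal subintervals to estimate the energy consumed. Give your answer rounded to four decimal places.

Δt = (5 − 0.5)/3 = 1.5.
Midpoints: 1.25, 2.75, 4.25.
r(1.25) = 4/13, r(2.75) = 4/19, r(4.25) = 0.16.
Sum = Δt · [r(1.25) + r(2.75) + r(4.25)].
Sum ≈ 1.0173.

1.0173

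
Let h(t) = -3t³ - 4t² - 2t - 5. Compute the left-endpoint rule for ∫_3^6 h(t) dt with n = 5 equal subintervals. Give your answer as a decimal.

Δt = (6 − 3)/5 = 0.6.
Left endpoints: 3, 3.6, 4.2, 4.8, 5.4.
h(3) = -128, h(3.6) = -204.008, h(4.2) = -306.224, h(4.8) = -438.536, h(5.4) = -604.832.
Sum = Δt · [h(3) + h(3.6) + h(4.2) + h(4.8) + h(5.4)].
Sum = -1008.96.

-1008.96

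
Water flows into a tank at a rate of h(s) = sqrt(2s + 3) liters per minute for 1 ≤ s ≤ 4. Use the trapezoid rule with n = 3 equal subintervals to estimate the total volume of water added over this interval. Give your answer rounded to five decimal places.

Δs = (4 − 1)/3 = 1.
h(1) ≈ 2.23607, h(2) ≈ 2.64575, h(3) ≈ 3.00000, h(4) ≈ 3.31662.
T_3 = (Δs/2)·[h(s_0) + 2h(s_1) + 2h(s_2) + h(s_3)].
Sum ≈ 8.42210.

8.42210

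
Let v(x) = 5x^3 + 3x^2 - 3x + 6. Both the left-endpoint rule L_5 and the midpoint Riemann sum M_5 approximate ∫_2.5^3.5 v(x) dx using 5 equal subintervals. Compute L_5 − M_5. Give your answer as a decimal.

-14.645

L_5 = 148.195.
M_5 = 162.84.
L_5 − M_5 = -14.645.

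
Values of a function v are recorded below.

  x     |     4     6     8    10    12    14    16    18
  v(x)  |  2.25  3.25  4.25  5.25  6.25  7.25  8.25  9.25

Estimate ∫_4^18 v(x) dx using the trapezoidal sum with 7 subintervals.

Δx = 2.
T_7 = (2/2)·[2.25 + 2·3.25 + 2·4.25 + 2·5.25 + 2·6.25 + 2·7.25 + 2·8.25 + 9.25] = 80.5.

80.5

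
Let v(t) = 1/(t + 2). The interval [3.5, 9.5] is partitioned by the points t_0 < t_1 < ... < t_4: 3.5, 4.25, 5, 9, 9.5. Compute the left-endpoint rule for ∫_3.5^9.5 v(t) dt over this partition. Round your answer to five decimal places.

0.87325

Subinterval widths: 0.75, 0.75, 4, 0.5.
Left endpoints: 3.5, 4.25, 5, 9.
v(3.5) = 2/11, v(4.25) = 0.16, v(5) = 1/7, v(9) = 1/11.
Sum = Σ Δt_i · v(t_i).
Sum ≈ 0.87325.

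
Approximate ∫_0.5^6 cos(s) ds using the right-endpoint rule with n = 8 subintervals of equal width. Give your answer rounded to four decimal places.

Δs = (6 − 0.5)/8 = 0.6875.
Right endpoints: 1.1875, 1.875, 2.5625, 3.25, 3.9375, 4.625, 5.3125, 6.
f(1.1875) ≈ 0.3740, f(1.875) ≈ -0.2995, f(2.5625) ≈ -0.8370, f(3.25) ≈ -0.9941, f(3.9375) ≈ -0.6996, f(4.625) ≈ -0.0873, f(5.3125) ≈ 0.5647, f(6) ≈ 0.9602.
Sum = Δs · [f(1.1875) + f(1.875) + f(2.5625) + ...].
Sum ≈ -0.7003.

-0.7003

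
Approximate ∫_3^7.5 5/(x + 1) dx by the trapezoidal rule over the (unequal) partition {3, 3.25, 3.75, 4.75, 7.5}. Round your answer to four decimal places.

Subinterval widths: 0.25, 0.5, 1, 2.75.
f(3) = 1.25, f(3.25) = 20/17, f(3.75) = 20/19, f(4.75) = 20/23, f(7.5) = 10/17.
On each subinterval the trapezoid contributes (Δx_i/2)·[f(x_{i-1}) + f(x_i)].
Sum ≈ 3.8262.

3.8262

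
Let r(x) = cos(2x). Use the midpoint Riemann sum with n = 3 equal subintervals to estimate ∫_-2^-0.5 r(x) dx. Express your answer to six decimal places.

Δx = (-0.5 − (-2))/3 = 0.5.
Midpoints: -1.75, -1.25, -0.75.
r(-1.75) ≈ -0.936457, r(-1.25) ≈ -0.801144, r(-0.75) ≈ 0.070737.
Sum = Δx · [r(-1.75) + r(-1.25) + r(-0.75)].
Sum ≈ -0.833432.

-0.833432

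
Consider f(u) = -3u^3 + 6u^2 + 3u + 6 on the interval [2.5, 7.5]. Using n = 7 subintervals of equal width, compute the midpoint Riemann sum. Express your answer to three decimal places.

-1417.959

Δu = (7.5 − 2.5)/7 = 5/7.
Midpoints: 20/7, 25/7, 30/7, 5, 40/7, 45/7, 50/7.
f(20/7) = -2202/343, f(25/7) = -14892/343, f(30/7) = -36732/343, f(5) = -204, f(40/7) = -116862/343, f(45/7) = -179652/343, f(50/7) = -260592/343.
Sum = Δu · [f(20/7) + f(25/7) + f(30/7) + ...].
Sum ≈ -1417.959.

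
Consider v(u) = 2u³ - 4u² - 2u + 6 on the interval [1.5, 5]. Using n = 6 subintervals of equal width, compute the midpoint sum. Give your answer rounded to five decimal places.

Δu = (5 − 1.5)/6 = 7/12.
Midpoints: 43/24, 2.375, 71/24, 85/24, 4.125, 113/24.
v(43/24) = 7459/6912, v(2.375) = 5.48046875, v(71/24) = 116519/6912, v(85/24) = 259837/6912, v(4.125) = 70.06640625, v(113/24) = 806369/6912.
Sum = Δu · [v(43/24) + v(2.375) + v(71/24) + ...].
Sum ≈ 144.51374.

144.51374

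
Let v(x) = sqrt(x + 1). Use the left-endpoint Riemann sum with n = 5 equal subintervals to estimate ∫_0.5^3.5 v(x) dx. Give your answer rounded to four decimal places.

4.8651

Δx = (3.5 − 0.5)/5 = 0.6.
Left endpoints: 0.5, 1.1, 1.7, 2.3, 2.9.
v(0.5) ≈ 1.2247, v(1.1) ≈ 1.4491, v(1.7) ≈ 1.6432, v(2.3) ≈ 1.8166, v(2.9) ≈ 1.9748.
Sum = Δx · [v(0.5) + v(1.1) + v(1.7) + v(2.3) + v(2.9)].
Sum ≈ 4.8651.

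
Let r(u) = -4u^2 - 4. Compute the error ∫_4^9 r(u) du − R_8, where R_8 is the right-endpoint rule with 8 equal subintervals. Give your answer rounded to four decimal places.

Exact integral: ∫_4^9 r(u) du ≈ -906.666667.
R_8 = -989.21875.
Error ≈ -906.666667 − (-989.21875) ≈ 82.5521.

82.5521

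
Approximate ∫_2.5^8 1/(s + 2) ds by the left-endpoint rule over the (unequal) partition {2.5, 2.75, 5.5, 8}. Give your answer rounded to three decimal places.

Subinterval widths: 0.25, 2.75, 2.5.
Left endpoints: 2.5, 2.75, 5.5.
f(2.5) = 2/9, f(2.75) = 4/19, f(5.5) = 2/15.
Sum = Σ Δs_i · f(s_i).
Sum ≈ 0.968.

0.968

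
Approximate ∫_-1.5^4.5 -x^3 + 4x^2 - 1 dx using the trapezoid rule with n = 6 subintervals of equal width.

18.25

Δx = (4.5 − (-1.5))/6 = 1.
f(-1.5) = 11.375, f(-0.5) = 0.125, f(0.5) = -0.125, f(1.5) = 4.625, f(2.5) = 8.375, f(3.5) = 5.125, f(4.5) = -11.125.
T_6 = (Δx/2)·[f(x_0) + 2f(x_1) + ... + 2f(x_{5}) + f(x_6)].
Sum = 18.25.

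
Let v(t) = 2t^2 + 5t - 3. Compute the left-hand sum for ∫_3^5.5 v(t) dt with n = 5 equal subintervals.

125

Δt = (5.5 − 3)/5 = 0.5.
Left endpoints: 3, 3.5, 4, 4.5, 5.
v(3) = 30, v(3.5) = 39, v(4) = 49, v(4.5) = 60, v(5) = 72.
Sum = Δt · [v(3) + v(3.5) + v(4) + v(4.5) + v(5)].
Sum = 125.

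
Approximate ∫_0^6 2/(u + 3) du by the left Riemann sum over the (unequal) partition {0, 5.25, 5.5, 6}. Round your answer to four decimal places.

Subinterval widths: 5.25, 0.25, 0.5.
Left endpoints: 0, 5.25, 5.5.
f(0) = 2/3, f(5.25) = 8/33, f(5.5) = 4/17.
Sum = Σ Δu_i · f(u_i).
Sum ≈ 3.6783.

3.6783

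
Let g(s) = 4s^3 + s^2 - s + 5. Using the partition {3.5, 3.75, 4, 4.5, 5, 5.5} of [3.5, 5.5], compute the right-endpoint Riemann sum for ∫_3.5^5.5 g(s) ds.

927.5625

Subinterval widths: 0.25, 0.25, 0.5, 0.5, 0.5.
Right endpoints: 3.75, 4, 4.5, 5, 5.5.
g(3.75) = 226.25, g(4) = 273, g(4.5) = 385.25, g(5) = 525, g(5.5) = 695.25.
Sum = Σ Δs_i · g(s_i).
Sum = 927.5625.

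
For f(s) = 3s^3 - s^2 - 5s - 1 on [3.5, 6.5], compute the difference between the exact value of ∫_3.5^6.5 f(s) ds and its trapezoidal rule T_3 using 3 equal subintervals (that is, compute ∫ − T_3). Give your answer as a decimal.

-22

Exact integral: ∫_3.5^6.5 f(s) ds = 1071.
T_3 = 1093.
Error = 1071 − 1093 = -22.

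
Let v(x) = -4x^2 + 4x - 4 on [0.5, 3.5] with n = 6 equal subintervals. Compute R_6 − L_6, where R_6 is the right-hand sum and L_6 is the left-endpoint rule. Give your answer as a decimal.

R_6 = -54.5.
L_6 = -36.5.
R_6 − L_6 = -18.

-18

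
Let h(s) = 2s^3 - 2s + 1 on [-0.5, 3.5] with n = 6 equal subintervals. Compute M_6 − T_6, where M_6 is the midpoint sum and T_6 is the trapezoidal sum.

M_6 ≈ 65.666667.
T_6 ≈ 69.666667.
M_6 − T_6 = -4.

-4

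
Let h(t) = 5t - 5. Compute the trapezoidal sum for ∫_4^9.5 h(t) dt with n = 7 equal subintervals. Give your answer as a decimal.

Δt = (9.5 − 4)/7 = 11/14.
h(4) = 15, h(67/14) = 265/14, h(39/7) = 160/7, h(89/14) = 375/14, h(50/7) = 215/7, h(111/14) = 485/14, h(61/7) = 270/7, h(9.5) = 42.5.
T_7 = (Δt/2)·[h(t_0) + 2h(t_1) + ... + 2h(t_{6}) + h(t_7)].
Sum = 158.125.

158.125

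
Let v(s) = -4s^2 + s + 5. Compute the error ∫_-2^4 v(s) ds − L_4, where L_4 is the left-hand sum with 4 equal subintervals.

-22.5

Exact integral: ∫_-2^4 v(s) ds = -60.
L_4 = -37.5.
Error = -60 − (-37.5) = -22.5.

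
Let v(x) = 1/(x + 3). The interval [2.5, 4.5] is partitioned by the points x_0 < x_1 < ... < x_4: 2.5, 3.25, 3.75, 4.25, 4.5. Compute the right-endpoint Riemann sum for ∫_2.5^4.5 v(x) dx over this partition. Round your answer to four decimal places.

0.2964

Subinterval widths: 0.75, 0.5, 0.5, 0.25.
Right endpoints: 3.25, 3.75, 4.25, 4.5.
v(3.25) = 0.16, v(3.75) = 4/27, v(4.25) = 4/29, v(4.5) = 2/15.
Sum = Σ Δx_i · v(x_i).
Sum ≈ 0.2964.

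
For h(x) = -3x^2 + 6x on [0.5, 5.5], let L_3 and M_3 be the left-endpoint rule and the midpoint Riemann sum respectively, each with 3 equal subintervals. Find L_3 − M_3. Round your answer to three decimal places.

L_3 ≈ -33.19444.
M_3 ≈ -72.77778.
L_3 − M_3 ≈ 39.583.

39.583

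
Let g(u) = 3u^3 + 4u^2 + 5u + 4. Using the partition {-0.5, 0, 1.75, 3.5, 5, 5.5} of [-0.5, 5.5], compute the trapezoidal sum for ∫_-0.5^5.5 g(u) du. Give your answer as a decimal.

1067.40234375

Subinterval widths: 0.5, 1.75, 1.75, 1.5, 0.5.
g(-0.5) = 2.125, g(0) = 4, g(1.75) = 41.078125, g(3.5) = 199.125, g(5) = 504, g(5.5) = 651.625.
On each subinterval the trapezoid contributes (Δu_i/2)·[g(u_{i-1}) + g(u_i)].
Sum = 1067.40234375.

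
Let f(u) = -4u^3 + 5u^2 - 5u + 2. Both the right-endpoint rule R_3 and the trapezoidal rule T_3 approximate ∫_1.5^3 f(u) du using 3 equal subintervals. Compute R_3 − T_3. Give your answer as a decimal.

-17.0625

R_3 = -68.875.
T_3 = -51.8125.
R_3 − T_3 = -17.0625.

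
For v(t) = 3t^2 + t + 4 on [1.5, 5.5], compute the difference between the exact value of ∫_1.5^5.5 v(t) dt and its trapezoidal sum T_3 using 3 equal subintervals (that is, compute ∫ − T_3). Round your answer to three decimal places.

-3.556

Exact integral: ∫_1.5^5.5 v(t) dt = 193.
T_3 ≈ 196.55556.
Error ≈ 193 − 196.55556 ≈ -3.556.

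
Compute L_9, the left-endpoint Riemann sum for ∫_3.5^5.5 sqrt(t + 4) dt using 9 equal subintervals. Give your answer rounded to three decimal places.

Δt = (5.5 − 3.5)/9 = 2/9.
Left endpoints: 3.5, 67/18, 71/18, 25/6, 79/18, 83/18, 29/6, 91/18, 95/18.
f(3.5) ≈ 2.739, f(67/18) ≈ 2.779, f(71/18) ≈ 2.819, f(25/6) ≈ 2.858, f(79/18) ≈ 2.896, f(83/18) ≈ 2.934, f(29/6) ≈ 2.972, f(91/18) ≈ 3.009, f(95/18) ≈ 3.046.
Sum = Δt · [f(3.5) + f(67/18) + f(71/18) + ...].
Sum ≈ 5.789.

5.789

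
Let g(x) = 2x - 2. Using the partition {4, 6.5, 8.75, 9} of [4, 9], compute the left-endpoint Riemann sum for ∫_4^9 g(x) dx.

Subinterval widths: 2.5, 2.25, 0.25.
Left endpoints: 4, 6.5, 8.75.
g(4) = 6, g(6.5) = 11, g(8.75) = 15.5.
Sum = Σ Δx_i · g(x_i).
Sum = 43.625.

43.625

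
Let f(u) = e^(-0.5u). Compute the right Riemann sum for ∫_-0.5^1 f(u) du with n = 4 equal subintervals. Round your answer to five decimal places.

1.23193

Δu = (1 − (-0.5))/4 = 0.375.
Right endpoints: -0.125, 0.25, 0.625, 1.
f(-0.125) ≈ 1.06449, f(0.25) ≈ 0.88250, f(0.625) ≈ 0.73162, f(1) ≈ 0.60653.
Sum = Δu · [f(-0.125) + f(0.25) + f(0.625) + f(1)].
Sum ≈ 1.23193.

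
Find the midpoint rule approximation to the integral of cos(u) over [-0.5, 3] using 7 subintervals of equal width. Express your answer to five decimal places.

0.62706

Δu = (3 − (-0.5))/7 = 0.5.
Midpoints: -0.25, 0.25, 0.75, 1.25, 1.75, 2.25, 2.75.
f(-0.25) ≈ 0.96891, f(0.25) ≈ 0.96891, f(0.75) ≈ 0.73169, f(1.25) ≈ 0.31532, f(1.75) ≈ -0.17825, f(2.25) ≈ -0.62817, f(2.75) ≈ -0.92430.
Sum = Δu · [f(-0.25) + f(0.25) + f(0.75) + ...].
Sum ≈ 0.62706.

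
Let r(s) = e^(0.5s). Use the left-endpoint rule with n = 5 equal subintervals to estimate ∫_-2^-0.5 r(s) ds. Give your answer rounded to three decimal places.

Δs = (-0.5 − (-2))/5 = 0.3.
Left endpoints: -2, -1.7, -1.4, -1.1, -0.8.
r(-2) ≈ 0.368, r(-1.7) ≈ 0.427, r(-1.4) ≈ 0.497, r(-1.1) ≈ 0.577, r(-0.8) ≈ 0.670.
Sum = Δs · [r(-2) + r(-1.7) + r(-1.4) + r(-1.1) + r(-0.8)].
Sum ≈ 0.762.

0.762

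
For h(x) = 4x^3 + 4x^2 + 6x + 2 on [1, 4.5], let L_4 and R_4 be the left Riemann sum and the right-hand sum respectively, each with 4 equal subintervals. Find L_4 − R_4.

-401.1875

L_4 = 409.91015625.
R_4 = 811.09765625.
L_4 − R_4 = -401.1875.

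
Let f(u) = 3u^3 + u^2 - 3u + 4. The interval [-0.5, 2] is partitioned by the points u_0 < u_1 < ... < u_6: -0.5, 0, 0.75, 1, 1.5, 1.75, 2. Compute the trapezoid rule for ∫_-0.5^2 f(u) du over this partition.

Subinterval widths: 0.5, 0.75, 0.25, 0.5, 0.25, 0.25.
f(-0.5) = 5.375, f(0) = 4, f(0.75) = 3.578125, f(1) = 5, f(1.5) = 11.875, f(1.75) = 17.890625, f(2) = 26.
On each subinterval the trapezoid contributes (Δu_i/2)·[f(u_{i-1}) + f(u_i)].
Sum = 19.68359375.

19.68359375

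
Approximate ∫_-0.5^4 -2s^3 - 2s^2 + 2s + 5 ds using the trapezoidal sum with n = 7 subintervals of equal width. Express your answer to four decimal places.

-136.3431

Δs = (4 − (-0.5))/7 = 9/14.
f(-0.5) = 3.75, f(1/7) = 1797/343, f(11/14) = 5991/1372, f(10/7) = -705/343, f(29/14) = -23619/1372, f(19/7) = -15195/343, f(47/14) = -118677/1372, f(4) = -147.
T_7 = (Δs/2)·[f(s_0) + 2f(s_1) + ... + 2f(s_{6}) + f(s_7)].
Sum ≈ -136.3431.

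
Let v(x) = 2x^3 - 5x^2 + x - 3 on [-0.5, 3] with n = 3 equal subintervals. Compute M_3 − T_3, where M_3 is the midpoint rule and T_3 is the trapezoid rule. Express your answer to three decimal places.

M_3 ≈ -11.85706.
T_3 ≈ -8.87963.
M_3 − T_3 ≈ -2.977.

-2.977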